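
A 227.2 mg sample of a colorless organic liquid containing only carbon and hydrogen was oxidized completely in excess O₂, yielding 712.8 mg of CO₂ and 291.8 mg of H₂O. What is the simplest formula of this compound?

mol C = 0.7128 g CO₂ ÷ 44.009 g/mol = 0.016197 mol
mol H = 2 × 0.2918 g H₂O ÷ 18.015 g/mol = 0.032395 mol
Divide by the smallest (0.016197 mol): C 1.000, H 2.000

CH2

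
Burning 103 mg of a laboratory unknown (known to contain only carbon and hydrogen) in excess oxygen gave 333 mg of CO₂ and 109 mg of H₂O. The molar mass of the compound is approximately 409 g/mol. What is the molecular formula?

C30H48

mol C = 0.333 g CO₂ ÷ 44.009 g/mol = 0.007567 mol
mol H = 2 × 0.109 g H₂O ÷ 18.015 g/mol = 0.01210 mol
Divide by the smallest (0.007567 mol): C 1.000, H 1.599
Multiplying each by 5 gives whole numbers: C 5.00, H 8.00
Empirical formula: C5H8
Empirical-formula mass = 68.12 g/mol; 409 ÷ 68.12 ≈ 6, so the molecular formula is C30H48.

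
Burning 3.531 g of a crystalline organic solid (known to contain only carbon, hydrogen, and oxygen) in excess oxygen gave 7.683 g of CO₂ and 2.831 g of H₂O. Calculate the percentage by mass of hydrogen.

mol C = 7.683 g CO₂ ÷ 44.009 g/mol = 0.17458 mol
mol H = 2 × 2.831 g H₂O ÷ 18.015 g/mol = 0.31429 mol
mass O = 3.531 − (2.0969 + 0.31681) = 1.1173 g → mol O = 1.1173 ÷ 15.999 = 0.069838 mol
mass % H = 0.31681 g ÷ 3.531 g × 100%

8.97%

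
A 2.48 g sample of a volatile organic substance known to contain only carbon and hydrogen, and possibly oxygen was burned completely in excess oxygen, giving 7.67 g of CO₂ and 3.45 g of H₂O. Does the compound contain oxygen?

mol C = 7.67 g CO₂ ÷ 44.009 g/mol = 0.1743 mol
mol H = 2 × 3.45 g H₂O ÷ 18.015 g/mol = 0.3830 mol
C and H together account for 2.479 g — essentially the entire 2.48 g sample — so the compound contains no oxygen.

no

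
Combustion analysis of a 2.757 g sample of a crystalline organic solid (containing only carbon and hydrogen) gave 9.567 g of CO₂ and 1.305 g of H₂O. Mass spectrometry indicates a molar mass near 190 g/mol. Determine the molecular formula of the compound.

mol C = 9.567 g CO₂ ÷ 44.009 g/mol = 0.21739 mol
mol H = 2 × 1.305 g H₂O ÷ 18.015 g/mol = 0.14488 mol
Divide by the smallest (0.14488 mol): C 1.500, H 1.000
Multiplying each by 2 gives whole numbers: C 3.00, H 2.00
Empirical formula: C3H2
Empirical-formula mass = 38.05 g/mol; 190 ÷ 38.05 ≈ 5, so the molecular formula is C15H10.

C15H10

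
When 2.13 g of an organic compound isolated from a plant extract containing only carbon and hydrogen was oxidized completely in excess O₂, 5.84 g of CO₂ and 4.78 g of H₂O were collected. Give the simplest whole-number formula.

mol C = 5.84 g CO₂ ÷ 44.009 g/mol = 0.1327 mol
mol H = 2 × 4.78 g H₂O ÷ 18.015 g/mol = 0.5307 mol
Divide by the smallest (0.1327 mol): C 1.000, H 3.999

CH4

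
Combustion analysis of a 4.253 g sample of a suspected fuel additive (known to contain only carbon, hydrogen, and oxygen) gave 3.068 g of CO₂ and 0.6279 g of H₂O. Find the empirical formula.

CHO3

mol C = 3.068 g CO₂ ÷ 44.009 g/mol = 0.069713 mol
mol H = 2 × 0.6279 g H₂O ÷ 18.015 g/mol = 0.069709 mol
mass O = 4.253 − (0.83732 + 0.070266) = 3.3454 g → mol O = 3.3454 ÷ 15.999 = 0.20910 mol
Divide by the smallest (0.069709 mol): C 1.000, H 1.000, O 3.000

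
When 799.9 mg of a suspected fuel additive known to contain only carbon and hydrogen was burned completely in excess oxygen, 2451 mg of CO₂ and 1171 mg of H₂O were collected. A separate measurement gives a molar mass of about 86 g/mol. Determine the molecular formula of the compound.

mol C = 2.451 g CO₂ ÷ 44.009 g/mol = 0.055693 mol
mol H = 2 × 1.171 g H₂O ÷ 18.015 g/mol = 0.13000 mol
Divide by the smallest (0.055693 mol): C 1.000, H 2.334
Multiplying each by 3 gives whole numbers: C 3.00, H 7.00
Empirical formula: C3H7
Empirical-formula mass = 43.09 g/mol; 86 ÷ 43.09 ≈ 2, so the molecular formula is C6H14.

C6H14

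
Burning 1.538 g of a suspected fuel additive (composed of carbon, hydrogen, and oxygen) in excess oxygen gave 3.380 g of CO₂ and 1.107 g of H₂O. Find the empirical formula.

mol C = 3.380 g CO₂ ÷ 44.009 g/mol = 0.076802 mol
mol H = 2 × 1.107 g H₂O ÷ 18.015 g/mol = 0.12290 mol
mass O = 1.538 − (0.92247 + 0.12388) = 0.49164 g → mol O = 0.49164 ÷ 15.999 = 0.030730 mol
Divide by the smallest (0.030730 mol): C 2.499, H 3.999, O 1.000
Multiplying each by 2 gives whole numbers: C 5.00, H 8.00, O 2.00

C5H8O2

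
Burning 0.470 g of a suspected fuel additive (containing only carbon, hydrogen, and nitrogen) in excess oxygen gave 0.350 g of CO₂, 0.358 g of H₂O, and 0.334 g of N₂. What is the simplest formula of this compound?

CH5N3

mol C = 0.350 g CO₂ ÷ 44.009 g/mol = 0.007953 mol
mol H = 2 × 0.358 g H₂O ÷ 18.015 g/mol = 0.03974 mol
mol N = 2 × 0.334 g N₂ ÷ 28.014 g/mol = 0.02385 mol
Divide by the smallest (0.007953 mol): C 1.000, H 4.997, N 2.998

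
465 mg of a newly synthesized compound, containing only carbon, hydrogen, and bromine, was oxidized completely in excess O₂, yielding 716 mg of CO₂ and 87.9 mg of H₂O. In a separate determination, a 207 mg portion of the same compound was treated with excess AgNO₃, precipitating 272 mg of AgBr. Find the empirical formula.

C5H3Br

mol C = 0.716 g CO₂ ÷ 44.009 g/mol = 0.01627 mol
mol H = 2 × 0.0879 g H₂O ÷ 18.015 g/mol = 0.009759 mol
From the AgBr data: mol Br per gram of compound = (0.272 ÷ 187.772) ÷ 0.207 = 0.006998 mol/g, so in the 0.465 g combustion sample mol Br = 0.003254 mol
Divide by the smallest (0.003254 mol): C 5.000, H 2.999, Br 1.000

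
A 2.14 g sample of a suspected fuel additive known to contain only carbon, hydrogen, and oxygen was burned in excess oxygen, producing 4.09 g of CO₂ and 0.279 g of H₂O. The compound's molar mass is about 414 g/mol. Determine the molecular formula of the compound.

C18H6O12

mol C = 4.09 g CO₂ ÷ 44.009 g/mol = 0.09294 mol
mol H = 2 × 0.279 g H₂O ÷ 18.015 g/mol = 0.03097 mol
mass O = 2.14 − (1.116 + 0.03122) = 0.9925 g → mol O = 0.9925 ÷ 15.999 = 0.06204 mol
Divide by the smallest (0.03097 mol): C 3.000, H 1.000, O 2.003
Empirical formula: C3HO2
Empirical-formula mass = 69.04 g/mol; 414 ÷ 69.04 ≈ 6, so the molecular formula is C18H6O12.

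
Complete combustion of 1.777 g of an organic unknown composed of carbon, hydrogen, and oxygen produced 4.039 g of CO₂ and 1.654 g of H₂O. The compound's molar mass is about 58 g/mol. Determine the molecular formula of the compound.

mol C = 4.039 g CO₂ ÷ 44.009 g/mol = 0.091777 mol
mol H = 2 × 1.654 g H₂O ÷ 18.015 g/mol = 0.18362 mol
mass O = 1.777 − (1.1023 + 0.18509) = 0.48958 g → mol O = 0.48958 ÷ 15.999 = 0.030600 mol
Divide by the smallest (0.030600 mol): C 2.999, H 6.001, O 1.000
Empirical formula: C3H6O
Empirical-formula mass = 58.08 g/mol; 58 ÷ 58.08 ≈ 1, so the molecular formula is C3H6O.

C3H6O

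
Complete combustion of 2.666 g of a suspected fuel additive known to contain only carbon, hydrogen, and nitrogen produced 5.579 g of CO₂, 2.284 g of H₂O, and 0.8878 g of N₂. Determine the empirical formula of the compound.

C2H4N

mol C = 5.579 g CO₂ ÷ 44.009 g/mol = 0.12677 mol
mol H = 2 × 2.284 g H₂O ÷ 18.015 g/mol = 0.25357 mol
mol N = 2 × 0.8878 g N₂ ÷ 28.014 g/mol = 0.063383 mol
Divide by the smallest (0.063383 mol): C 2.000, H 4.001, N 1.000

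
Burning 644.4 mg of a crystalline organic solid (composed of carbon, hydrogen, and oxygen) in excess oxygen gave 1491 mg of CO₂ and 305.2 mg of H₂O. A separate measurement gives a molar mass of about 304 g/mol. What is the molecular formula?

mol C = 1.491 g CO₂ ÷ 44.009 g/mol = 0.033879 mol
mol H = 2 × 0.3052 g H₂O ÷ 18.015 g/mol = 0.033883 mol
mass O = 0.6444 − (0.40693 + 0.034154) = 0.20332 g → mol O = 0.20332 ÷ 15.999 = 0.012708 mol
Divide by the smallest (0.012708 mol): C 2.666, H 2.666, O 1.000
Multiplying each by 3 gives whole numbers: C 8.00, H 8.00, O 3.00
Empirical formula: C8H8O3
Empirical-formula mass = 152.15 g/mol; 304 ÷ 152.15 ≈ 2, so the molecular formula is C16H16O6.

C16H16O6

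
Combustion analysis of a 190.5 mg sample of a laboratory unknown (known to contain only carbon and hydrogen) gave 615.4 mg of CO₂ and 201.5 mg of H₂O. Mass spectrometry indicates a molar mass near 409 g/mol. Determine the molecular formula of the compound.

C30H48

mol C = 0.6154 g CO₂ ÷ 44.009 g/mol = 0.013984 mol
mol H = 2 × 0.2015 g H₂O ÷ 18.015 g/mol = 0.022370 mol
Divide by the smallest (0.013984 mol): C 1.000, H 1.600
Multiplying each by 5 gives whole numbers: C 5.00, H 8.00
Empirical formula: C5H8
Empirical-formula mass = 68.12 g/mol; 409 ÷ 68.12 ≈ 6, so the molecular formula is C30H48.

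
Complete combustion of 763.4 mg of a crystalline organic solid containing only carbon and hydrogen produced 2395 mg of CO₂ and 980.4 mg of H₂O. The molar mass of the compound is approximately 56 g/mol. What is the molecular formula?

mol C = 2.395 g CO₂ ÷ 44.009 g/mol = 0.054421 mol
mol H = 2 × 0.9804 g H₂O ÷ 18.015 g/mol = 0.10884 mol
Divide by the smallest (0.054421 mol): C 1.000, H 2.000
Empirical formula: CH2
Empirical-formula mass = 14.03 g/mol; 56 ÷ 14.03 ≈ 4, so the molecular formula is C4H8.

C4H8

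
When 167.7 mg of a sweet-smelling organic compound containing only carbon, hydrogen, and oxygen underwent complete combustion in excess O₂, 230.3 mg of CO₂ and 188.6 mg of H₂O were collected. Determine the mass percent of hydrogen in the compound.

mol C = 0.2303 g CO₂ ÷ 44.009 g/mol = 0.0052330 mol
mol H = 2 × 0.1886 g H₂O ÷ 18.015 g/mol = 0.020938 mol
mass O = 0.1677 − (0.062854 + 0.021106) = 0.083741 g → mol O = 0.083741 ÷ 15.999 = 0.0052341 mol
mass % H = 0.021106 g ÷ 0.1677 g × 100%

12.59%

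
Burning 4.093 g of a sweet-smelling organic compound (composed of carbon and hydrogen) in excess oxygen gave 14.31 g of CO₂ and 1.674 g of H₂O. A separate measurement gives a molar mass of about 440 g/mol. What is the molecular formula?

C35H20

mol C = 14.31 g CO₂ ÷ 44.009 g/mol = 0.32516 mol
mol H = 2 × 1.674 g H₂O ÷ 18.015 g/mol = 0.18585 mol
Divide by the smallest (0.18585 mol): C 1.750, H 1.000
Multiplying each by 4 gives whole numbers: C 7.00, H 4.00
Empirical formula: C7H4
Empirical-formula mass = 88.11 g/mol; 440 ÷ 88.11 ≈ 5, so the molecular formula is C35H20.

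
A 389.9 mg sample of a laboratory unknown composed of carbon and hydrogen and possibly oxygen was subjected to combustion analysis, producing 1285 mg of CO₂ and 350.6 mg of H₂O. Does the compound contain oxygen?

no

mol C = 1.285 g CO₂ ÷ 44.009 g/mol = 0.029199 mol
mol H = 2 × 0.3506 g H₂O ÷ 18.015 g/mol = 0.038923 mol
C and H together account for 0.38994 g — essentially the entire 0.3899 g sample — so the compound contains no oxygen.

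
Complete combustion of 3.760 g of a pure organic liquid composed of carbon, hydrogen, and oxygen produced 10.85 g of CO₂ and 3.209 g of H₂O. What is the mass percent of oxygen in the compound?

mol C = 10.85 g CO₂ ÷ 44.009 g/mol = 0.24654 mol
mol H = 2 × 3.209 g H₂O ÷ 18.015 g/mol = 0.35626 mol
mass O = 3.760 − (2.9612 + 0.35911) = 0.43969 g → mol O = 0.43969 ÷ 15.999 = 0.027483 mol
mass % O = 0.43969 g ÷ 3.760 g × 100%

11.69%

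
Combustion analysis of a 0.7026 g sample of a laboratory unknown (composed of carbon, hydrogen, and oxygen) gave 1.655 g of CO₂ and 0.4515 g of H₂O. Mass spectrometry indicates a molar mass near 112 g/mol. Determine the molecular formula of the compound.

C6H8O2

mol C = 1.655 g CO₂ ÷ 44.009 g/mol = 0.037606 mol
mol H = 2 × 0.4515 g H₂O ÷ 18.015 g/mol = 0.050125 mol
mass O = 0.7026 − (0.45168 + 0.050526) = 0.20039 g → mol O = 0.20039 ÷ 15.999 = 0.012525 mol
Divide by the smallest (0.012525 mol): C 3.002, H 4.002, O 1.000
Empirical formula: C3H4O
Empirical-formula mass = 56.06 g/mol; 112 ÷ 56.06 ≈ 2, so the molecular formula is C6H8O2.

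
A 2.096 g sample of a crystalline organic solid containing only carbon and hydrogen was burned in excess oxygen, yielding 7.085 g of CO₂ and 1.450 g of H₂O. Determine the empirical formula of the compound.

mol C = 7.085 g CO₂ ÷ 44.009 g/mol = 0.16099 mol
mol H = 2 × 1.450 g H₂O ÷ 18.015 g/mol = 0.16098 mol
Divide by the smallest (0.16098 mol): C 1.000, H 1.000

CH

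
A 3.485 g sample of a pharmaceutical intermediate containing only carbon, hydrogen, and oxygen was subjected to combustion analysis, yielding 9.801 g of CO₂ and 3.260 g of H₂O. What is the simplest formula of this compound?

C8H13O

mol C = 9.801 g CO₂ ÷ 44.009 g/mol = 0.22270 mol
mol H = 2 × 3.260 g H₂O ÷ 18.015 g/mol = 0.36192 mol
mass O = 3.485 − (2.6749 + 0.36482) = 0.44528 g → mol O = 0.44528 ÷ 15.999 = 0.027832 mol
Divide by the smallest (0.027832 mol): C 8.002, H 13.004, O 1.000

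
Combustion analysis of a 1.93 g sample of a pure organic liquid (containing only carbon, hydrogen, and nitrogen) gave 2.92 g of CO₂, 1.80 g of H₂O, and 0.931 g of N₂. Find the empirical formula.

CH3N

mol C = 2.92 g CO₂ ÷ 44.009 g/mol = 0.06635 mol
mol H = 2 × 1.80 g H₂O ÷ 18.015 g/mol = 0.1998 mol
mol N = 2 × 0.931 g N₂ ÷ 28.014 g/mol = 0.06647 mol
Divide by the smallest (0.06635 mol): C 1.000, H 3.012, N 1.002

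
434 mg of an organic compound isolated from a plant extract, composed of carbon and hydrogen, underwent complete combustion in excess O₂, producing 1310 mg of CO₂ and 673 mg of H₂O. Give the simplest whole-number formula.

mol C = 1.31 g CO₂ ÷ 44.009 g/mol = 0.02977 mol
mol H = 2 × 0.673 g H₂O ÷ 18.015 g/mol = 0.07472 mol
Divide by the smallest (0.02977 mol): C 1.000, H 2.510
Multiplying each by 2 gives whole numbers: C 2.00, H 5.02

C2H5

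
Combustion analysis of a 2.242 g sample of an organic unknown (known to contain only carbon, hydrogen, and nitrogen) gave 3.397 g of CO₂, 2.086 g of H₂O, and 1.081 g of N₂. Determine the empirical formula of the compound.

mol C = 3.397 g CO₂ ÷ 44.009 g/mol = 0.077189 mol
mol H = 2 × 2.086 g H₂O ÷ 18.015 g/mol = 0.23158 mol
mol N = 2 × 1.081 g N₂ ÷ 28.014 g/mol = 0.077176 mol
Divide by the smallest (0.077176 mol): C 1.000, H 3.001, N 1.000

CH3N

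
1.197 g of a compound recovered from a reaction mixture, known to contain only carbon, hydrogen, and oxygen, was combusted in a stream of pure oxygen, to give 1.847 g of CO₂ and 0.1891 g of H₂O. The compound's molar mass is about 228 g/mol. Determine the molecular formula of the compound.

C8H4O8

mol C = 1.847 g CO₂ ÷ 44.009 g/mol = 0.041969 mol
mol H = 2 × 0.1891 g H₂O ÷ 18.015 g/mol = 0.020994 mol
mass O = 1.197 − (0.50409 + 0.021162) = 0.67175 g → mol O = 0.67175 ÷ 15.999 = 0.041987 mol
Divide by the smallest (0.020994 mol): C 1.999, H 1.000, O 2.000
Empirical formula: C2HO2
Empirical-formula mass = 57.03 g/mol; 228 ÷ 57.03 ≈ 4, so the molecular formula is C8H4O8.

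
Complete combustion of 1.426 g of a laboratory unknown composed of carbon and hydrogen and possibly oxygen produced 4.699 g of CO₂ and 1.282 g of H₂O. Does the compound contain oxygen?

no

mol C = 4.699 g CO₂ ÷ 44.009 g/mol = 0.10677 mol
mol H = 2 × 1.282 g H₂O ÷ 18.015 g/mol = 0.14233 mol
C and H together account for 1.4259 g — essentially the entire 1.426 g sample — so the compound contains no oxygen.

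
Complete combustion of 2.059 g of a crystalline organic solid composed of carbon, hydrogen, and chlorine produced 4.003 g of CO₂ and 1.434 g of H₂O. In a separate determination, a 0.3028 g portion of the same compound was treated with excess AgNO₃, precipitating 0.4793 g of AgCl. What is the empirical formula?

C4H7Cl

mol C = 4.003 g CO₂ ÷ 44.009 g/mol = 0.090959 mol
mol H = 2 × 1.434 g H₂O ÷ 18.015 g/mol = 0.15920 mol
From the AgCl data: mol Cl per gram of compound = (0.4793 ÷ 143.318) ÷ 0.3028 = 0.011045 mol/g, so in the 2.059 g combustion sample mol Cl = 0.022741 mol
Divide by the smallest (0.022741 mol): C 4.000, H 7.001, Cl 1.000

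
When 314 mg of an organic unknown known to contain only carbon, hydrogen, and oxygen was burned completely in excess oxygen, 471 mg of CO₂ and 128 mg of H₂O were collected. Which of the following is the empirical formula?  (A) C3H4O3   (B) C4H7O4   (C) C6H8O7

(A) C3H4O3

mol C = 0.471 g CO₂ ÷ 44.009 g/mol = 0.01070 mol
mol H = 2 × 0.128 g H₂O ÷ 18.015 g/mol = 0.01421 mol
mass O = 0.314 − (0.1285 + 0.01432) = 0.1711 g → mol O = 0.1711 ÷ 15.999 = 0.01070 mol
Divide by the smallest (0.01070 mol): C 1.001, H 1.329, O 1.000
Multiplying each by 3 gives whole numbers: C 3.00, H 3.99, O 3.00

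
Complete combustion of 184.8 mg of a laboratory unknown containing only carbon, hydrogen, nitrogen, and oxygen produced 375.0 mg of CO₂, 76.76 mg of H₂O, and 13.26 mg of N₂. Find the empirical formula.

mol C = 0.3750 g CO₂ ÷ 44.009 g/mol = 0.0085210 mol
mol H = 2 × 0.07676 g H₂O ÷ 18.015 g/mol = 0.0085218 mol
mol N = 2 × 0.01326 g N₂ ÷ 28.014 g/mol = 0.00094667 mol
mass O = 0.1848 − (0.10235 + 0.0085900 + 0.013260) = 0.060604 g → mol O = 0.060604 ÷ 15.999 = 0.0037880 mol
Divide by the smallest (0.00094667 mol): C 9.001, H 9.002, N 1.000, O 4.001

C9H9NO4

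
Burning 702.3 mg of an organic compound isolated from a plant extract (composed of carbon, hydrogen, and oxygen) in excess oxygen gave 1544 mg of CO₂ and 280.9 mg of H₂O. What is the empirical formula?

mol C = 1.544 g CO₂ ÷ 44.009 g/mol = 0.035084 mol
mol H = 2 × 0.2809 g H₂O ÷ 18.015 g/mol = 0.031185 mol
mass O = 0.7023 − (0.42139 + 0.031435) = 0.24947 g → mol O = 0.24947 ÷ 15.999 = 0.015593 mol
Divide by the smallest (0.015593 mol): C 2.250, H 2.000, O 1.000
Multiplying each by 4 gives whole numbers: C 9.00, H 8.00, O 4.00

C9H8O4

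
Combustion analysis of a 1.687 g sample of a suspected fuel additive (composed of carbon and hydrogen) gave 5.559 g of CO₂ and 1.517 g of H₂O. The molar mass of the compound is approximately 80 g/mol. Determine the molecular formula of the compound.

mol C = 5.559 g CO₂ ÷ 44.009 g/mol = 0.12632 mol
mol H = 2 × 1.517 g H₂O ÷ 18.015 g/mol = 0.16842 mol
Divide by the smallest (0.12632 mol): C 1.000, H 1.333
Multiplying each by 3 gives whole numbers: C 3.00, H 4.00
Empirical formula: C3H4
Empirical-formula mass = 40.06 g/mol; 80 ÷ 40.06 ≈ 2, so the molecular formula is C6H8.

C6H8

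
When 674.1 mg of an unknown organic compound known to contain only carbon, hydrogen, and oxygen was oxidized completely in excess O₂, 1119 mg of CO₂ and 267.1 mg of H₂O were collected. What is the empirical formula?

C6H7O5

mol C = 1.119 g CO₂ ÷ 44.009 g/mol = 0.025427 mol
mol H = 2 × 0.2671 g H₂O ÷ 18.015 g/mol = 0.029653 mol
mass O = 0.6741 − (0.30540 + 0.029890) = 0.33881 g → mol O = 0.33881 ÷ 15.999 = 0.021177 mol
Divide by the smallest (0.021177 mol): C 1.201, H 1.400, O 1.000
Multiplying each by 5 gives whole numbers: C 6.00, H 7.00, O 5.00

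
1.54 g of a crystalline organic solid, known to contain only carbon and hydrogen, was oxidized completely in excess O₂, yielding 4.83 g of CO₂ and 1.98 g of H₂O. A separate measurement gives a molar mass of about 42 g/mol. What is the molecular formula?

C3H6

mol C = 4.83 g CO₂ ÷ 44.009 g/mol = 0.1098 mol
mol H = 2 × 1.98 g H₂O ÷ 18.015 g/mol = 0.2198 mol
Divide by the smallest (0.1098 mol): C 1.000, H 2.003
Empirical formula: CH2
Empirical-formula mass = 14.03 g/mol; 42 ÷ 14.03 ≈ 3, so the molecular formula is C3H6.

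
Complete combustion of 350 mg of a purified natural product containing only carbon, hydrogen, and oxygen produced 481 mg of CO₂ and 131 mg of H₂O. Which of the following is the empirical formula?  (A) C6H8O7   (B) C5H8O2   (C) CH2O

mol C = 0.481 g CO₂ ÷ 44.009 g/mol = 0.01093 mol
mol H = 2 × 0.131 g H₂O ÷ 18.015 g/mol = 0.01454 mol
mass O = 0.350 − (0.1313 + 0.01466) = 0.2041 g → mol O = 0.2041 ÷ 15.999 = 0.01275 mol
Divide by the smallest (0.01093 mol): C 1.000, H 1.331, O 1.167
Multiplying each by 6 gives whole numbers: C 6.00, H 7.98, O 7.00

(A) C6H8O7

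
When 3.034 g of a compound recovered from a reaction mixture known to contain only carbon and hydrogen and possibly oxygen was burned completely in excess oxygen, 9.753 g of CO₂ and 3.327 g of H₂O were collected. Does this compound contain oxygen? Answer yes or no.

no

mol C = 9.753 g CO₂ ÷ 44.009 g/mol = 0.22161 mol
mol H = 2 × 3.327 g H₂O ÷ 18.015 g/mol = 0.36936 mol
C and H together account for 3.0341 g — essentially the entire 3.034 g sample — so the compound contains no oxygen.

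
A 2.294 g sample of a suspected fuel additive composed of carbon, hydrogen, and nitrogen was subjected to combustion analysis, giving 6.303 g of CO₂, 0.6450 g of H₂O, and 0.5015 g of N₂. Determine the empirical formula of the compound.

C4H2N

mol C = 6.303 g CO₂ ÷ 44.009 g/mol = 0.14322 mol
mol H = 2 × 0.6450 g H₂O ÷ 18.015 g/mol = 0.071607 mol
mol N = 2 × 0.5015 g N₂ ÷ 28.014 g/mol = 0.035804 mol
Divide by the smallest (0.035804 mol): C 4.000, H 2.000, N 1.000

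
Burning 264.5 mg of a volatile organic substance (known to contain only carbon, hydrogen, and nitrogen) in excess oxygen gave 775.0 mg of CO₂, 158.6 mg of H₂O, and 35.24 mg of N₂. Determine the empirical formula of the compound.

C7H7N

mol C = 0.7750 g CO₂ ÷ 44.009 g/mol = 0.017610 mol
mol H = 2 × 0.1586 g H₂O ÷ 18.015 g/mol = 0.017608 mol
mol N = 2 × 0.03524 g N₂ ÷ 28.014 g/mol = 0.0025159 mol
Divide by the smallest (0.0025159 mol): C 7.000, H 6.999, N 1.000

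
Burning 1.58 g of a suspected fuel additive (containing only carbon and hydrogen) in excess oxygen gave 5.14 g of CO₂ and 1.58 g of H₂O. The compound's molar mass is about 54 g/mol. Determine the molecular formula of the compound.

C4H6

mol C = 5.14 g CO₂ ÷ 44.009 g/mol = 0.1168 mol
mol H = 2 × 1.58 g H₂O ÷ 18.015 g/mol = 0.1754 mol
Divide by the smallest (0.1168 mol): C 1.000, H 1.502
Multiplying each by 2 gives whole numbers: C 2.00, H 3.00
Empirical formula: C2H3
Empirical-formula mass = 27.05 g/mol; 54 ÷ 27.05 ≈ 2, so the molecular formula is C4H6.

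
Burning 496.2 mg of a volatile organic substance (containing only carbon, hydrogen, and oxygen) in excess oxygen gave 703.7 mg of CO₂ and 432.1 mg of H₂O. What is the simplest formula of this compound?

mol C = 0.7037 g CO₂ ÷ 44.009 g/mol = 0.015990 mol
mol H = 2 × 0.4321 g H₂O ÷ 18.015 g/mol = 0.047971 mol
mass O = 0.4962 − (0.19205 + 0.048355) = 0.25579 g → mol O = 0.25579 ÷ 15.999 = 0.015988 mol
Divide by the smallest (0.015988 mol): C 1.000, H 3.000, O 1.000

CH3O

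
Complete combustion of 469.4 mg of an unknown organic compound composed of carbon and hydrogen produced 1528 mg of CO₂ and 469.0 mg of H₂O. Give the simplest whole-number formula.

C2H3

mol C = 1.528 g CO₂ ÷ 44.009 g/mol = 0.034720 mol
mol H = 2 × 0.4690 g H₂O ÷ 18.015 g/mol = 0.052068 mol
Divide by the smallest (0.034720 mol): C 1.000, H 1.500
Multiplying each by 2 gives whole numbers: C 2.00, H 3.00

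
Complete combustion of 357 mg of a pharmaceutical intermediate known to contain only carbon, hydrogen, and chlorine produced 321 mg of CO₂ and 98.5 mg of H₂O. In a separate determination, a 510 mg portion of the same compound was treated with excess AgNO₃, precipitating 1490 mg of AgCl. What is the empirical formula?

mol C = 0.321 g CO₂ ÷ 44.009 g/mol = 0.007294 mol
mol H = 2 × 0.0985 g H₂O ÷ 18.015 g/mol = 0.01094 mol
From the AgCl data: mol Cl per gram of compound = (1.49 ÷ 143.318) ÷ 0.510 = 0.02039 mol/g, so in the 0.357 g combustion sample mol Cl = 0.007278 mol
Divide by the smallest (0.007278 mol): C 1.002, H 1.503, Cl 1.000
Multiplying each by 2 gives whole numbers: C 2.00, H 3.01, Cl 2.00

C2H3Cl2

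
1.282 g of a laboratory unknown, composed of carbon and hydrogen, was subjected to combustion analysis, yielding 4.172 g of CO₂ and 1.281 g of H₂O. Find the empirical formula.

mol C = 4.172 g CO₂ ÷ 44.009 g/mol = 0.094799 mol
mol H = 2 × 1.281 g H₂O ÷ 18.015 g/mol = 0.14221 mol
Divide by the smallest (0.094799 mol): C 1.000, H 1.500
Multiplying each by 2 gives whole numbers: C 2.00, H 3.00

C2H3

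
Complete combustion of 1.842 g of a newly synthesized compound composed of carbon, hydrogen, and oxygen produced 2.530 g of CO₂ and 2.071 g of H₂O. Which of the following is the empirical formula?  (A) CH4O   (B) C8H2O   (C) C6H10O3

(A) CH4O

mol C = 2.530 g CO₂ ÷ 44.009 g/mol = 0.057488 mol
mol H = 2 × 2.071 g H₂O ÷ 18.015 g/mol = 0.22992 mol
mass O = 1.842 − (0.69049 + 0.23176) = 0.91975 g → mol O = 0.91975 ÷ 15.999 = 0.057488 mol
Divide by the smallest (0.057488 mol): C 1.000, H 3.999, O 1.000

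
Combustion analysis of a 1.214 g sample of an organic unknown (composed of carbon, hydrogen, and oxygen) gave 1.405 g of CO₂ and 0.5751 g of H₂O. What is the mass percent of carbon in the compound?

31.59%

mol C = 1.405 g CO₂ ÷ 44.009 g/mol = 0.031925 mol
mol H = 2 × 0.5751 g H₂O ÷ 18.015 g/mol = 0.063847 mol
mass O = 1.214 − (0.38345 + 0.064358) = 0.76619 g → mol O = 0.76619 ÷ 15.999 = 0.047890 mol
mass % C = 0.38345 g ÷ 1.214 g × 100%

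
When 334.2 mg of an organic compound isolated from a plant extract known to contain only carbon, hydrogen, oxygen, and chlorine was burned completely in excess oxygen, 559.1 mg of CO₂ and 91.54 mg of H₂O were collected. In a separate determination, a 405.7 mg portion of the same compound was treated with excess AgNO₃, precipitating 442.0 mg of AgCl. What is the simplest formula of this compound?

C5H4ClO2

mol C = 0.5591 g CO₂ ÷ 44.009 g/mol = 0.012704 mol
mol H = 2 × 0.09154 g H₂O ÷ 18.015 g/mol = 0.010163 mol
From the AgCl data: mol Cl per gram of compound = (0.4420 ÷ 143.318) ÷ 0.4057 = 0.0076018 mol/g, so in the 0.3342 g combustion sample mol Cl = 0.0025405 mol
mass O = 0.3342 − (0.15259 + 0.010244 + 0.090062) = 0.081304 g → mol O = 0.081304 ÷ 15.999 = 0.0050818 mol
Divide by the smallest (0.0025405 mol): C 5.001, H 4.000, Cl 1.000, O 2.000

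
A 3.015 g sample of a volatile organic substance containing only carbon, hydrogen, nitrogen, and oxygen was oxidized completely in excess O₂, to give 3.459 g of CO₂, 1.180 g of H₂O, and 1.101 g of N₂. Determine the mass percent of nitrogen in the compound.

36.52%

mol C = 3.459 g CO₂ ÷ 44.009 g/mol = 0.078598 mol
mol H = 2 × 1.180 g H₂O ÷ 18.015 g/mol = 0.13100 mol
mol N = 2 × 1.101 g N₂ ÷ 28.014 g/mol = 0.078604 mol
mass O = 3.015 − (0.94404 + 0.13205 + 1.1010) = 0.83791 g → mol O = 0.83791 ÷ 15.999 = 0.052373 mol
mass % N = 1.1010 g ÷ 3.015 g × 100%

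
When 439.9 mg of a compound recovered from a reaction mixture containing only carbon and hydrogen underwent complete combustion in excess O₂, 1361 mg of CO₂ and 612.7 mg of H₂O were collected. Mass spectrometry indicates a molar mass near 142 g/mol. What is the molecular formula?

mol C = 1.361 g CO₂ ÷ 44.009 g/mol = 0.030925 mol
mol H = 2 × 0.6127 g H₂O ÷ 18.015 g/mol = 0.068021 mol
Divide by the smallest (0.030925 mol): C 1.000, H 2.200
Multiplying each by 5 gives whole numbers: C 5.00, H 11.00
Empirical formula: C5H11
Empirical-formula mass = 71.14 g/mol; 142 ÷ 71.14 ≈ 2, so the molecular formula is C10H22.

C10H22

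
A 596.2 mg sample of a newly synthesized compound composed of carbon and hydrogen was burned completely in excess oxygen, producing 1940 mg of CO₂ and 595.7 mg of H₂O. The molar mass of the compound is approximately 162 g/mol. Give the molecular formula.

mol C = 1.940 g CO₂ ÷ 44.009 g/mol = 0.044082 mol
mol H = 2 × 0.5957 g H₂O ÷ 18.015 g/mol = 0.066134 mol
Divide by the smallest (0.044082 mol): C 1.000, H 1.500
Multiplying each by 2 gives whole numbers: C 2.00, H 3.00
Empirical formula: C2H3
Empirical-formula mass = 27.05 g/mol; 162 ÷ 27.05 ≈ 6, so the molecular formula is C12H18.

C12H18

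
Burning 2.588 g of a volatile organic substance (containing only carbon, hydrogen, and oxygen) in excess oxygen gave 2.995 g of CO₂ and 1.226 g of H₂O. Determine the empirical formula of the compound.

mol C = 2.995 g CO₂ ÷ 44.009 g/mol = 0.068054 mol
mol H = 2 × 1.226 g H₂O ÷ 18.015 g/mol = 0.13611 mol
mass O = 2.588 − (0.81740 + 0.13720) = 1.6334 g → mol O = 1.6334 ÷ 15.999 = 0.10209 mol
Divide by the smallest (0.068054 mol): C 1.000, H 2.000, O 1.500
Multiplying each by 2 gives whole numbers: C 2.00, H 4.00, O 3.00

C2H4O3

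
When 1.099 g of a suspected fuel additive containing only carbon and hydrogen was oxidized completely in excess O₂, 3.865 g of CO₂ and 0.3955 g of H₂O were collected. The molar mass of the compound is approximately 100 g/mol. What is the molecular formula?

mol C = 3.865 g CO₂ ÷ 44.009 g/mol = 0.087823 mol
mol H = 2 × 0.3955 g H₂O ÷ 18.015 g/mol = 0.043908 mol
Divide by the smallest (0.043908 mol): C 2.000, H 1.000
Empirical formula: C2H
Empirical-formula mass = 25.03 g/mol; 100 ÷ 25.03 ≈ 4, so the molecular formula is C8H4.

C8H4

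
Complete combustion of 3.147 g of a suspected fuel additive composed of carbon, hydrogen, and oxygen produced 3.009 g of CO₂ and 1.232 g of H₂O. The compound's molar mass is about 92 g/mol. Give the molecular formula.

C2H4O4

mol C = 3.009 g CO₂ ÷ 44.009 g/mol = 0.068372 mol
mol H = 2 × 1.232 g H₂O ÷ 18.015 g/mol = 0.13677 mol
mass O = 3.147 − (0.82122 + 0.13787) = 2.1879 g → mol O = 2.1879 ÷ 15.999 = 0.13675 mol
Divide by the smallest (0.068372 mol): C 1.000, H 2.000, O 2.000
Empirical formula: CH2O2
Empirical-formula mass = 46.02 g/mol; 92 ÷ 46.02 ≈ 2, so the molecular formula is C2H4O4.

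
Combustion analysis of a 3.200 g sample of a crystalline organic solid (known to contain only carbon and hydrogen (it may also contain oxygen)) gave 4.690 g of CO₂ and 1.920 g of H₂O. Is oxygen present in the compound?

mol C = 4.690 g CO₂ ÷ 44.009 g/mol = 0.10657 mol
mol H = 2 × 1.920 g H₂O ÷ 18.015 g/mol = 0.21316 mol
C and H account for only 1.4949 g of the 3.200 g sample; the remaining 1.7051 g must be oxygen.

yes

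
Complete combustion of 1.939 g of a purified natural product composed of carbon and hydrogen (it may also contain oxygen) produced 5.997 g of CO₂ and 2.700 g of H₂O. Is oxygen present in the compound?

no

mol C = 5.997 g CO₂ ÷ 44.009 g/mol = 0.13627 mol
mol H = 2 × 2.700 g H₂O ÷ 18.015 g/mol = 0.29975 mol
C and H together account for 1.9389 g — essentially the entire 1.939 g sample — so the compound contains no oxygen.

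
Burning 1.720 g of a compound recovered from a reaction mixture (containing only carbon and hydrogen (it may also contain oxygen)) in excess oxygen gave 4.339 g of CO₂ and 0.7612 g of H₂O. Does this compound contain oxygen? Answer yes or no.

mol C = 4.339 g CO₂ ÷ 44.009 g/mol = 0.098593 mol
mol H = 2 × 0.7612 g H₂O ÷ 18.015 g/mol = 0.084507 mol
C and H account for only 1.2694 g of the 1.720 g sample; the remaining 0.45061 g must be oxygen.

yes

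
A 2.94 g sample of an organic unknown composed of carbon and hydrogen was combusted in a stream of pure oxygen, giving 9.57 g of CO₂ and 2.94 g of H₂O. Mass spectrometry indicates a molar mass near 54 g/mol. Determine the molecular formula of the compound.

mol C = 9.57 g CO₂ ÷ 44.009 g/mol = 0.2175 mol
mol H = 2 × 2.94 g H₂O ÷ 18.015 g/mol = 0.3264 mol
Divide by the smallest (0.2175 mol): C 1.000, H 1.501
Multiplying each by 2 gives whole numbers: C 2.00, H 3.00
Empirical formula: C2H3
Empirical-formula mass = 27.05 g/mol; 54 ÷ 27.05 ≈ 2, so the molecular formula is C4H6.

C4H6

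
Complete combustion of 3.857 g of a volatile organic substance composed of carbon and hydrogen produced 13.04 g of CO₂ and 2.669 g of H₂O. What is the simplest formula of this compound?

CH

mol C = 13.04 g CO₂ ÷ 44.009 g/mol = 0.29630 mol
mol H = 2 × 2.669 g H₂O ÷ 18.015 g/mol = 0.29631 mol
Divide by the smallest (0.29630 mol): C 1.000, H 1.000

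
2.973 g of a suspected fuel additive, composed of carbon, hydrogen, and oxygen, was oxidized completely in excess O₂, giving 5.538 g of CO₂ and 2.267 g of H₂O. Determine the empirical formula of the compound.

mol C = 5.538 g CO₂ ÷ 44.009 g/mol = 0.12584 mol
mol H = 2 × 2.267 g H₂O ÷ 18.015 g/mol = 0.25168 mol
mass O = 2.973 − (1.5114 + 0.25369) = 1.2079 g → mol O = 1.2079 ÷ 15.999 = 0.075496 mol
Divide by the smallest (0.075496 mol): C 1.667, H 3.334, O 1.000
Multiplying each by 3 gives whole numbers: C 5.00, H 10.00, O 3.00

C5H10O3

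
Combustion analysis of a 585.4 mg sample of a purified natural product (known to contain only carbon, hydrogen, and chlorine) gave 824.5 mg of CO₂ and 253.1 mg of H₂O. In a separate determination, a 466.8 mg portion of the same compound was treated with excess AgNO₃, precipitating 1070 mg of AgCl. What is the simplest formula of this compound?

C2H3Cl

mol C = 0.8245 g CO₂ ÷ 44.009 g/mol = 0.018735 mol
mol H = 2 × 0.2531 g H₂O ÷ 18.015 g/mol = 0.028099 mol
From the AgCl data: mol Cl per gram of compound = (1.070 ÷ 143.318) ÷ 0.4668 = 0.015994 mol/g, so in the 0.5854 g combustion sample mol Cl = 0.0093628 mol
Divide by the smallest (0.0093628 mol): C 2.001, H 3.001, Cl 1.000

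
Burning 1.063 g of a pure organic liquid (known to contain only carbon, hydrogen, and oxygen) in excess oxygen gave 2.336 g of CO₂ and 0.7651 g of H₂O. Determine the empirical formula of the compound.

C5H8O2

mol C = 2.336 g CO₂ ÷ 44.009 g/mol = 0.053080 mol
mol H = 2 × 0.7651 g H₂O ÷ 18.015 g/mol = 0.084940 mol
mass O = 1.063 − (0.63754 + 0.085620) = 0.33984 g → mol O = 0.33984 ÷ 15.999 = 0.021241 mol
Divide by the smallest (0.021241 mol): C 2.499, H 3.999, O 1.000
Multiplying each by 2 gives whole numbers: C 5.00, H 8.00, O 2.00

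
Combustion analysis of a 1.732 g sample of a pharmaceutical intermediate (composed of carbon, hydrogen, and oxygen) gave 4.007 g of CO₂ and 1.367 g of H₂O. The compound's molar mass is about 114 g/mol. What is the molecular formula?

mol C = 4.007 g CO₂ ÷ 44.009 g/mol = 0.091050 mol
mol H = 2 × 1.367 g H₂O ÷ 18.015 g/mol = 0.15176 mol
mass O = 1.732 − (1.0936 + 0.15298) = 0.48543 g → mol O = 0.48543 ÷ 15.999 = 0.030341 mol
Divide by the smallest (0.030341 mol): C 3.001, H 5.002, O 1.000
Empirical formula: C3H5O
Empirical-formula mass = 57.07 g/mol; 114 ÷ 57.07 ≈ 2, so the molecular formula is C6H10O2.

C6H10O2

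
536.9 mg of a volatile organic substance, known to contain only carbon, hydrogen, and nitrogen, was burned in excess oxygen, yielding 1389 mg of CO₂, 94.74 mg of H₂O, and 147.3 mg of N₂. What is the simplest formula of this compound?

C3HN

mol C = 1.389 g CO₂ ÷ 44.009 g/mol = 0.031562 mol
mol H = 2 × 0.09474 g H₂O ÷ 18.015 g/mol = 0.010518 mol
mol N = 2 × 0.1473 g N₂ ÷ 28.014 g/mol = 0.010516 mol
Divide by the smallest (0.010516 mol): C 3.001, H 1.000, N 1.000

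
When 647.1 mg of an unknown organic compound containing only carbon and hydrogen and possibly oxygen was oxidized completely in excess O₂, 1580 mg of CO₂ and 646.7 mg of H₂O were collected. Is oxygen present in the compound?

mol C = 1.580 g CO₂ ÷ 44.009 g/mol = 0.035902 mol
mol H = 2 × 0.6467 g H₂O ÷ 18.015 g/mol = 0.071796 mol
C and H account for only 0.50359 g of the 0.6471 g sample; the remaining 0.14351 g must be oxygen.

yes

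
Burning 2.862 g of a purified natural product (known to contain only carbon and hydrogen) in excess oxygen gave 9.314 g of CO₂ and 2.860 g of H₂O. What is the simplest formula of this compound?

mol C = 9.314 g CO₂ ÷ 44.009 g/mol = 0.21164 mol
mol H = 2 × 2.860 g H₂O ÷ 18.015 g/mol = 0.31751 mol
Divide by the smallest (0.21164 mol): C 1.000, H 1.500
Multiplying each by 2 gives whole numbers: C 2.00, H 3.00

C2H3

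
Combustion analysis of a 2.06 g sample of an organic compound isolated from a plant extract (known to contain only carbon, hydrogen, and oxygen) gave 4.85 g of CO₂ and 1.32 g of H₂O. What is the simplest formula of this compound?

mol C = 4.85 g CO₂ ÷ 44.009 g/mol = 0.1102 mol
mol H = 2 × 1.32 g H₂O ÷ 18.015 g/mol = 0.1465 mol
mass O = 2.06 − (1.324 + 0.1477) = 0.5886 g → mol O = 0.5886 ÷ 15.999 = 0.03679 mol
Divide by the smallest (0.03679 mol): C 2.995, H 3.983, O 1.000

C3H4O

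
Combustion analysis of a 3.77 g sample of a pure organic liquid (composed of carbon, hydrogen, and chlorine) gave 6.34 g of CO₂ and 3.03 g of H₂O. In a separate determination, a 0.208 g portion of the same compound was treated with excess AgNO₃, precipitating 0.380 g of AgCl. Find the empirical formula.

C3H7Cl

mol C = 6.34 g CO₂ ÷ 44.009 g/mol = 0.1441 mol
mol H = 2 × 3.03 g H₂O ÷ 18.015 g/mol = 0.3364 mol
From the AgCl data: mol Cl per gram of compound = (0.380 ÷ 143.318) ÷ 0.208 = 0.01275 mol/g, so in the 3.77 g combustion sample mol Cl = 0.04806 mol
Divide by the smallest (0.04806 mol): C 2.998, H 7.000, Cl 1.000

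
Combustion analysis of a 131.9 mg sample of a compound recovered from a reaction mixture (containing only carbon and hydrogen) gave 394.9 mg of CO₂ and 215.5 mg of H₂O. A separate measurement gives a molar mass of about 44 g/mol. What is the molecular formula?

mol C = 0.3949 g CO₂ ÷ 44.009 g/mol = 0.0089732 mol
mol H = 2 × 0.2155 g H₂O ÷ 18.015 g/mol = 0.023925 mol
Divide by the smallest (0.0089732 mol): C 1.000, H 2.666
Multiplying each by 3 gives whole numbers: C 3.00, H 8.00
Empirical formula: C3H8
Empirical-formula mass = 44.10 g/mol; 44 ÷ 44.10 ≈ 1, so the molecular formula is C3H8.

C3H8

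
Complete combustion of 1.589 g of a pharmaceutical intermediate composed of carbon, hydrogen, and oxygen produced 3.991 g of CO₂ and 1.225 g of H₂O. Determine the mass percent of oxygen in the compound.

mol C = 3.991 g CO₂ ÷ 44.009 g/mol = 0.090686 mol
mol H = 2 × 1.225 g H₂O ÷ 18.015 g/mol = 0.13600 mol
mass O = 1.589 − (1.0892 + 0.13709) = 0.36268 g → mol O = 0.36268 ÷ 15.999 = 0.022669 mol
mass % O = 0.36268 g ÷ 1.589 g × 100%

22.82%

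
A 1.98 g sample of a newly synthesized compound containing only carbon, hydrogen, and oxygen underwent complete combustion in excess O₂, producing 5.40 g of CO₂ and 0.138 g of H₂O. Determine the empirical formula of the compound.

C8HO2

mol C = 5.40 g CO₂ ÷ 44.009 g/mol = 0.1227 mol
mol H = 2 × 0.138 g H₂O ÷ 18.015 g/mol = 0.01532 mol
mass O = 1.98 − (1.474 + 0.01544) = 0.4908 g → mol O = 0.4908 ÷ 15.999 = 0.03068 mol
Divide by the smallest (0.01532 mol): C 8.009, H 1.000, O 2.002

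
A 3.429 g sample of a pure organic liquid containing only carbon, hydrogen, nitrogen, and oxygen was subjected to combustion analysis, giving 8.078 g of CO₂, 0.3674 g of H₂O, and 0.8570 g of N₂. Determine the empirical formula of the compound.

C9H2N3O

mol C = 8.078 g CO₂ ÷ 44.009 g/mol = 0.18355 mol
mol H = 2 × 0.3674 g H₂O ÷ 18.015 g/mol = 0.040788 mol
mol N = 2 × 0.8570 g N₂ ÷ 28.014 g/mol = 0.061184 mol
mass O = 3.429 − (2.2047 + 0.041115 + 0.85700) = 0.32623 g → mol O = 0.32623 ÷ 15.999 = 0.020390 mol
Divide by the smallest (0.020390 mol): C 9.002, H 2.000, N 3.001, O 1.000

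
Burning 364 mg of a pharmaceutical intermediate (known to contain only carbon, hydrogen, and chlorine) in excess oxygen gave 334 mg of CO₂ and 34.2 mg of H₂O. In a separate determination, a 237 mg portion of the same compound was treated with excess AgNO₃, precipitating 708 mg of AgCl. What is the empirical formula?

mol C = 0.334 g CO₂ ÷ 44.009 g/mol = 0.007589 mol
mol H = 2 × 0.0342 g H₂O ÷ 18.015 g/mol = 0.003797 mol
From the AgCl data: mol Cl per gram of compound = (0.708 ÷ 143.318) ÷ 0.237 = 0.02084 mol/g, so in the 0.364 g combustion sample mol Cl = 0.007587 mol
Divide by the smallest (0.003797 mol): C 1.999, H 1.000, Cl 1.998

C2HCl2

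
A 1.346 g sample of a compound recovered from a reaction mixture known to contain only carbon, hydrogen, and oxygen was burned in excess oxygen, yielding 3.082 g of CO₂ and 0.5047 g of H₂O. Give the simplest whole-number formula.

C5H4O2

mol C = 3.082 g CO₂ ÷ 44.009 g/mol = 0.070031 mol
mol H = 2 × 0.5047 g H₂O ÷ 18.015 g/mol = 0.056031 mol
mass O = 1.346 − (0.84114 + 0.056479) = 0.44838 g → mol O = 0.44838 ÷ 15.999 = 0.028025 mol
Divide by the smallest (0.028025 mol): C 2.499, H 1.999, O 1.000
Multiplying each by 2 gives whole numbers: C 5.00, H 4.00, O 2.00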